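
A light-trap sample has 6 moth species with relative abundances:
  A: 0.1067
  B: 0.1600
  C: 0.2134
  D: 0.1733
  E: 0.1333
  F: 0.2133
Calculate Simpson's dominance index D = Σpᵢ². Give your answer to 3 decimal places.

D = 0.1067² + 0.16² + 0.2134² + 0.1733² + 0.1333² + 0.2133² = 0.01138 + 0.02560 + 0.04554 + 0.03003 + 0.01777 + 0.04550 = 0.17582 (working shown to 5 dp, full precision carried).
To 3 decimal places, D = 0.176.

0.176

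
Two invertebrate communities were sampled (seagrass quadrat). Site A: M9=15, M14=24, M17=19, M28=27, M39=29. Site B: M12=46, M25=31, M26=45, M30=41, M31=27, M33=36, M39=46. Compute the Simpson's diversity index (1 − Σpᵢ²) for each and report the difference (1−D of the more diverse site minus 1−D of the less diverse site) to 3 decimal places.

0.063

Site A: N=114, proportions 0.131579, 0.210526, 0.166667, 0.236842, 0.254386, giving 1−D = 0.789781 (working shown to 6 dp, full precision carried).
Site B: N=272, proportions 0.169118, 0.113971, 0.165441, 0.150735, 0.099265, 0.132353, 0.169118, giving 1−D = 0.852346.
Difference = |0.789781 − 0.852346| = 0.062565, i.e. 0.063 to 3 decimal places.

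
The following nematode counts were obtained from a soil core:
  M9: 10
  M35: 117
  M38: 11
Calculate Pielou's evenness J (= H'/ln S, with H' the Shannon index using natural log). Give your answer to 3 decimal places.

Total N = 10+117+11 = 138, so the proportions are 0.07246, 0.84783, 0.07971 (working shown to 5 dp, full precision carried).
H' = −Σ pᵢ ln pᵢ = −((-0.19019) + (-0.13996) + (-0.20162)) = 0.53177.
With S = 3 species, ln S = 1.09861, so J = 0.53177/1.09861 = 0.48404, i.e. 0.484 to 3 decimal places.

0.484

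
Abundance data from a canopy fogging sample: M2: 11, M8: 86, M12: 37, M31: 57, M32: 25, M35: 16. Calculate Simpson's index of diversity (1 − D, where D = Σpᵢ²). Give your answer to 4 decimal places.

0.7582

Total N = 11+86+37+57+25+16 = 232, so the proportions are 0.047414, 0.37069, 0.159483, 0.24569, 0.107759, 0.068966 (working shown to 6 dp, full precision carried).
D = 0.047414² + 0.37069² + 0.159483² + 0.24569² + 0.107759² + 0.068966² = 0.002248 + 0.137411 + 0.025435 + 0.060363 + 0.011612 + 0.004756 = 0.241825.
So 1 − D = 0.758175, i.e. 0.7582 to 4 decimal places.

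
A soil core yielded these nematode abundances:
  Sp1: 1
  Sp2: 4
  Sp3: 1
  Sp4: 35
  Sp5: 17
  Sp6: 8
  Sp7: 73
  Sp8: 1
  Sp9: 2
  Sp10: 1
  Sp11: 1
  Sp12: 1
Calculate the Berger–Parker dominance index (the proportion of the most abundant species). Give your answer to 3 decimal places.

0.503

Total N = 1+4+1+35+17+8+73+1+2+1+1+1 = 145, so the proportions are 0.0069, 0.02759, 0.0069, 0.24138, 0.11724, 0.05517, 0.50345, 0.0069, 0.01379, 0.0069, 0.0069, 0.0069 (working shown to 5 dp, full precision carried).
The largest proportion is 0.50345, i.e. d = 0.503 to 3 decimal places.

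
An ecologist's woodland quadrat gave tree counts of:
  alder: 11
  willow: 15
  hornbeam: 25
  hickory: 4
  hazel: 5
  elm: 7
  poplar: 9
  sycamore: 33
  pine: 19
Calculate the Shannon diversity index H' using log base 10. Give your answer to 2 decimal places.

0.87

Total N = 11+15+25+4+5+7+9+33+19 = 128, so the proportions are 0.0859, 0.1172, 0.1953, 0.0312, 0.0391, 0.0547, 0.0703, 0.2578, 0.1484 (working shown to 4 dp, full precision carried).
Each pᵢ log₁₀ pᵢ term: 0.0859×(-1.0658)=-0.0916, 0.1172×(-0.9311)=-0.1091, 0.1953×(-0.7093)=-0.1385, 0.0312×(-1.5051)=-0.0470, 0.0391×(-1.4082)=-0.0550, 0.0547×(-1.2621)=-0.0690, 0.0703×(-1.1530)=-0.0811, 0.2578×(-0.5887)=-0.1518, 0.1484×(-0.8285)=-0.1230.
Sum = -0.8661, so H' = 0.87.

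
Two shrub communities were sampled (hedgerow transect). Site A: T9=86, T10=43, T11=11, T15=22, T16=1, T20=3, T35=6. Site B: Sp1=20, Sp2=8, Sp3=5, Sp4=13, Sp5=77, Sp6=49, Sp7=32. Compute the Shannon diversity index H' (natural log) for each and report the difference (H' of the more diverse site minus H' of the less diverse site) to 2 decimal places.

0.27

Site A: N=172, proportions 0.5, 0.25, 0.06395, 0.12791, 0.00581, 0.01744, 0.03488, giving H' = 1.34964 (working shown to 5 dp, full precision carried).
Site B: N=204, proportions 0.09804, 0.03922, 0.02451, 0.06373, 0.37745, 0.2402, 0.15686, giving H' = 1.62196.
Difference = |1.34964 − 1.62196| = 0.27232, i.e. 0.27 to 2 decimal places.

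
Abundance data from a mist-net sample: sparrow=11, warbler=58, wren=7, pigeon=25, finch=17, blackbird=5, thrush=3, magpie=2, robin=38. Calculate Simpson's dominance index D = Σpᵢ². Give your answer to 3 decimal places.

0.215

Total N = 11+58+7+25+17+5+3+2+38 = 166, so the proportions are 0.06627, 0.3494, 0.04217, 0.1506, 0.10241, 0.03012, 0.01807, 0.01205, 0.22892 (working shown to 5 dp, full precision carried).
D = 0.06627² + 0.3494² + 0.04217² + 0.1506² + 0.10241² + 0.03012² + 0.01807² + 0.01205² + 0.22892² = 0.00439 + 0.12208 + 0.00178 + 0.02268 + 0.01049 + 0.00091 + 0.00033 + 0.00015 + 0.05240 = 0.21520.
To 3 decimal places, D = 0.215.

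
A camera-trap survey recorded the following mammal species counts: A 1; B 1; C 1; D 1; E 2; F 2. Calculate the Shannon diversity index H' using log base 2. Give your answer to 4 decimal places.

Total N = 1+1+1+1+2+2 = 8, so the proportions are 0.125, 0.125, 0.125, 0.125, 0.25, 0.25 (working shown to 6 dp, full precision carried).
Each pᵢ log₂ pᵢ term: 0.125×(-3.000000)=-0.375000, 0.125×(-3.000000)=-0.375000, 0.125×(-3.000000)=-0.375000, 0.125×(-3.000000)=-0.375000, 0.25×(-2.000000)=-0.500000, 0.25×(-2.000000)=-0.500000.
Sum = -2.500000, so H' = 2.5000.

2.5000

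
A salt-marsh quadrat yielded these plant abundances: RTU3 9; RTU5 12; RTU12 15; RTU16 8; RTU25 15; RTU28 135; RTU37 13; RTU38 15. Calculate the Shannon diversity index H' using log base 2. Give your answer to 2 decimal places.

2.05

Total N = 9+12+15+8+15+135+13+15 = 222, so the proportions are 0.0405, 0.0541, 0.0676, 0.036, 0.0676, 0.6081, 0.0586, 0.0676 (working shown to 4 dp, full precision carried).
Each pᵢ log₂ pᵢ term: 0.0405×(-4.6245)=-0.1875, 0.0541×(-4.2095)=-0.2275, 0.0676×(-3.8875)=-0.2627, 0.036×(-4.7944)=-0.1728, 0.0676×(-3.8875)=-0.2627, 0.6081×(-0.7176)=-0.4364, 0.0586×(-4.0940)=-0.2397, 0.0676×(-3.8875)=-0.2627.
Sum = -2.0519, so H' = 2.05.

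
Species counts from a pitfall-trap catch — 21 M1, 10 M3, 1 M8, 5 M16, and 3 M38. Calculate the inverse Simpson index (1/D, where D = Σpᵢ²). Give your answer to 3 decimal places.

Total N = 21+10+1+5+3 = 40, so the proportions are 0.525, 0.25, 0.025, 0.125, 0.075 (working shown to 6 dp, full precision carried).
D = 0.525² + 0.25² + 0.025² + 0.125² + 0.075² = 0.275625 + 0.062500 + 0.000625 + 0.015625 + 0.005625 = 0.360000.
So 1/D = 2.77778, i.e. 2.778 to 3 decimal places.

2.778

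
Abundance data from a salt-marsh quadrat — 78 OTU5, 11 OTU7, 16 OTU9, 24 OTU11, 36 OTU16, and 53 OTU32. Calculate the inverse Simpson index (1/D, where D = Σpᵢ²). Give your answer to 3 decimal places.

4.265

Total N = 78+11+16+24+36+53 = 218, so the proportions are 0.3577982, 0.0504587, 0.0733945, 0.1100917, 0.1651376, 0.2431193 (working shown to 7 dp, full precision carried).
D = 0.3577982² + 0.0504587² + 0.0733945² + 0.1100917² + 0.1651376² + 0.2431193² = 0.1280195 + 0.0025461 + 0.0053868 + 0.0121202 + 0.0272704 + 0.0591070 = 0.2344500.
So 1/D = 4.26530, i.e. 4.265 to 3 decimal places.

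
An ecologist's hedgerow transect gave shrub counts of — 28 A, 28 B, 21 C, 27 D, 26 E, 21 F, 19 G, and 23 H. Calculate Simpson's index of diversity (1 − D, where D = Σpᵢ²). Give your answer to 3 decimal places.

Total N = 28+28+21+27+26+21+19+23 = 193, so the proportions are 0.14508, 0.14508, 0.10881, 0.1399, 0.13472, 0.10881, 0.09845, 0.11917 (working shown to 5 dp, full precision carried).
D = 0.14508² + 0.14508² + 0.10881² + 0.1399² + 0.13472² + 0.10881² + 0.09845² + 0.11917² = 0.02105 + 0.02105 + 0.01184 + 0.01957 + 0.01815 + 0.01184 + 0.00969 + 0.01420 = 0.12739.
So 1 − D = 0.87261, i.e. 0.873 to 3 decimal places.

0.873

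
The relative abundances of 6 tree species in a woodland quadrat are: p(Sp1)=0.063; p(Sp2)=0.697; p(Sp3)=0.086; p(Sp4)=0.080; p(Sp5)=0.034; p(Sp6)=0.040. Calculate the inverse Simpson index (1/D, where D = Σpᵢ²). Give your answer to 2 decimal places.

1.97

D = 0.063² + 0.697² + 0.086² + 0.08² + 0.034² + 0.04² = 0.0039690 + 0.4858090 + 0.0073960 + 0.0064000 + 0.0011560 + 0.0016000 = 0.5063300 (working shown to 7 dp, full precision carried).
So 1/D = 1.974997, i.e. 1.97 to 2 decimal places.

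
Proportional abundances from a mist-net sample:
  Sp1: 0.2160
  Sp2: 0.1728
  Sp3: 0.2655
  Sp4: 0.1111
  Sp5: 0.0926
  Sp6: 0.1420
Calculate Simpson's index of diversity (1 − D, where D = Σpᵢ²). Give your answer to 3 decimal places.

D = 0.216² + 0.1728² + 0.2655² + 0.1111² + 0.0926² + 0.142² = 0.04666 + 0.02986 + 0.07049 + 0.01234 + 0.00857 + 0.02016 = 0.18809 (working shown to 5 dp, full precision carried).
So 1 − D = 0.81191, i.e. 0.812 to 3 decimal places.

0.812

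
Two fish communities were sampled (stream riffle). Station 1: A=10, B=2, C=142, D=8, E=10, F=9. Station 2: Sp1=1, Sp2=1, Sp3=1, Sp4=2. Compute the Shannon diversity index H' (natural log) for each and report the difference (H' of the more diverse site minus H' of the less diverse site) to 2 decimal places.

Station 1: N=181, proportions 0.05525, 0.01105, 0.78453, 0.0442, 0.05525, 0.04972, giving H' = 0.84725 (working shown to 5 dp, full precision carried).
Station 2: N=5, proportions 0.2, 0.2, 0.2, 0.4, giving H' = 1.33218.
Difference = |0.84725 − 1.33218| = 0.48493, i.e. 0.48 to 2 decimal places.

0.48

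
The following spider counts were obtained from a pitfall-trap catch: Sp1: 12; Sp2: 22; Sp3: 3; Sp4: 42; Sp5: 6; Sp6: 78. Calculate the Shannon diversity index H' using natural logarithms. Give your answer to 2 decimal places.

Total N = 12+22+3+42+6+78 = 163, so the proportions are 0.0736, 0.135, 0.0184, 0.2577, 0.0368, 0.4785 (working shown to 4 dp, full precision carried).
Each pᵢ ln pᵢ term: 0.0736×(-2.6088)=-0.1921, 0.135×(-2.0027)=-0.2703, 0.0184×(-3.9951)=-0.0735, 0.2577×(-1.3561)=-0.3494, 0.0368×(-3.3020)=-0.1215, 0.4785×(-0.7370)=-0.3527.
Sum = -1.3596, so H' = 1.36.

1.36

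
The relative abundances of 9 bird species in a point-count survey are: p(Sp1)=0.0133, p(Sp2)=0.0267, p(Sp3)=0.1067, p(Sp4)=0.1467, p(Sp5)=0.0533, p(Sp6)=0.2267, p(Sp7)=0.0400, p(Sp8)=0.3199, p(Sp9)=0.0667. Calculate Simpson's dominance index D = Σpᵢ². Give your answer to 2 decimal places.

D = 0.0133² + 0.0267² + 0.1067² + 0.1467² + 0.0533² + 0.2267² + 0.04² + 0.3199² + 0.0667² = 0.0002 + 0.0007 + 0.0114 + 0.0215 + 0.0028 + 0.0514 + 0.0016 + 0.1023 + 0.0044 = 0.1964 (working shown to 4 dp, full precision carried).
To 2 decimal places, D = 0.20.

0.20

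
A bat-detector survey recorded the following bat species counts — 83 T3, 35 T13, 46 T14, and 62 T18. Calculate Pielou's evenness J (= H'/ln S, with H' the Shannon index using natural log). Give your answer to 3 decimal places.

0.963

Total N = 83+35+46+62 = 226, so the proportions are 0.36726, 0.15487, 0.20354, 0.27434 (working shown to 5 dp, full precision carried).
H' = −Σ pᵢ ln pᵢ = −((-0.36788) + (-0.28886) + (-0.32401) + (-0.35483)) = 1.33558.
With S = 4 species, ln S = 1.38629, so J = 1.33558/1.38629 = 0.96341, i.e. 0.963 to 3 decimal places.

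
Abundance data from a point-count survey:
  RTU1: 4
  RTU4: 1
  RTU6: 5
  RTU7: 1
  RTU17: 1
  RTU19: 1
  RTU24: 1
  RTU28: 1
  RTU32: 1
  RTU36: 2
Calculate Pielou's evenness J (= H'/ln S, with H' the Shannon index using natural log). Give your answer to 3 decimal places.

Total N = 4+1+5+1+1+1+1+1+1+2 = 18, so the proportions are 0.22222, 0.05556, 0.27778, 0.05556, 0.05556, 0.05556, 0.05556, 0.05556, 0.05556, 0.11111 (working shown to 5 dp, full precision carried).
H' = −Σ pᵢ ln pᵢ = −((-0.33424) + (-0.16058) + (-0.35581) + (-0.16058) + (-0.16058) + (-0.16058) + (-0.16058) + (-0.16058) + (-0.16058) + (-0.24414)) = 2.05822.
With S = 10 species, ln S = 2.30259, so J = 2.05822/2.30259 = 0.89388, i.e. 0.894 to 3 decimal places.

0.894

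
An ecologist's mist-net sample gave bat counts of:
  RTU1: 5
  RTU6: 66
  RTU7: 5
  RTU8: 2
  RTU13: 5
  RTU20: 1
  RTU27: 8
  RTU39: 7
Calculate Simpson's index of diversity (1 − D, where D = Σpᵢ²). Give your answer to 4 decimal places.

Total N = 5+66+5+2+5+1+8+7 = 99, so the proportions are 0.050505, 0.666667, 0.050505, 0.020202, 0.050505, 0.010101, 0.080808, 0.070707 (working shown to 6 dp, full precision carried).
D = 0.050505² + 0.666667² + 0.050505² + 0.020202² + 0.050505² + 0.010101² + 0.080808² + 0.070707² = 0.002551 + 0.444444 + 0.002551 + 0.000408 + 0.002551 + 0.000102 + 0.006530 + 0.004999 = 0.464136.
So 1 − D = 0.535864, i.e. 0.5359 to 4 decimal places.

0.5359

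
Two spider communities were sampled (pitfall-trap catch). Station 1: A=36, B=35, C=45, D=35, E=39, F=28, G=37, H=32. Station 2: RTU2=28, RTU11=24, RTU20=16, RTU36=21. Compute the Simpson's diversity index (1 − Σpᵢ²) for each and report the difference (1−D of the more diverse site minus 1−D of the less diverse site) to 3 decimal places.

Station 1: N=287, proportions 0.12544, 0.12195, 0.15679, 0.12195, 0.13589, 0.09756, 0.12892, 0.1115, giving 1−D = 0.87290 (working shown to 5 dp, full precision carried).
Station 2: N=89, proportions 0.31461, 0.26966, 0.17978, 0.23596, giving 1−D = 0.74031.
Difference = |0.87290 − 0.74031| = 0.13259, i.e. 0.133 to 3 decimal places.

0.133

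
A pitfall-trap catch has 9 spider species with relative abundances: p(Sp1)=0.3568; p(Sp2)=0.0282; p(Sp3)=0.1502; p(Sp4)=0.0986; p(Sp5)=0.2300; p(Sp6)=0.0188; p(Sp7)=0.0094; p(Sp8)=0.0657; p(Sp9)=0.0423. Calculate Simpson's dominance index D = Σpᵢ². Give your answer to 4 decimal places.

0.2198

D = 0.3568² + 0.0282² + 0.1502² + 0.0986² + 0.23² + 0.0188² + 0.0094² + 0.0657² + 0.0423² = 0.127306 + 0.000795 + 0.022560 + 0.009722 + 0.052900 + 0.000353 + 0.000088 + 0.004316 + 0.001789 = 0.219831 (working shown to 6 dp, full precision carried).
To 4 decimal places, D = 0.2198.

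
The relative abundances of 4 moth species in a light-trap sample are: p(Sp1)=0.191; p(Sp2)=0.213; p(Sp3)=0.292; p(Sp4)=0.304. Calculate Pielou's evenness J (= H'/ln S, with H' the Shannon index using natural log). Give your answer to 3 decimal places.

H' = −Σ pᵢ ln pᵢ = −((-0.31620) + (-0.32940) + (-0.35945) + (-0.36198)) = 1.36703 (working shown to 5 dp, full precision carried).
With S = 4 species, ln S = 1.38629, so J = 1.36703/1.38629 = 0.98610, i.e. 0.986 to 3 decimal places.

0.986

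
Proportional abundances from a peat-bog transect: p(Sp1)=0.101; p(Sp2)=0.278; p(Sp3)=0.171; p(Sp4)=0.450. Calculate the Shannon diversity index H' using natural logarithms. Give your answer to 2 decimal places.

1.25

Each pᵢ ln pᵢ term (working shown to 4 dp, full precision carried): 0.101×(-2.2926)=-0.2316, 0.278×(-1.2801)=-0.3559, 0.171×(-1.7661)=-0.3020, 0.45×(-0.7985)=-0.3593.
Sum = -1.2488, so H' = 1.25.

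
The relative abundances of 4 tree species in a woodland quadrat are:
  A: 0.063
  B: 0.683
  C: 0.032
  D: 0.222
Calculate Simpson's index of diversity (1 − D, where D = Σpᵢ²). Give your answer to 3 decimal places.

0.479

D = 0.063² + 0.683² + 0.032² + 0.222² = 0.00397 + 0.46649 + 0.00102 + 0.04928 = 0.52077 (working shown to 5 dp, full precision carried).
So 1 − D = 0.47923, i.e. 0.479 to 3 decimal places.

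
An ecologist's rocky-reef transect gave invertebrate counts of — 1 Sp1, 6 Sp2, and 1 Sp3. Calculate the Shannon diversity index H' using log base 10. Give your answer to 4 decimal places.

Total N = 1+6+1 = 8, so the proportions are 0.125, 0.75, 0.125 (working shown to 6 dp, full precision carried).
Each pᵢ log₁₀ pᵢ term: 0.125×(-0.903090)=-0.112886, 0.75×(-0.124939)=-0.093704, 0.125×(-0.903090)=-0.112886.
Sum = -0.319477, so H' = 0.3195.

0.3195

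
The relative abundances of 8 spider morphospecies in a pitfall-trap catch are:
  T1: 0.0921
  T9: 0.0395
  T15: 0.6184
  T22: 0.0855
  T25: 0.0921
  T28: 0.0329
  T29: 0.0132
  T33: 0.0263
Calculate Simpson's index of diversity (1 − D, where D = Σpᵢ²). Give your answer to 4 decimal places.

0.5898

D = 0.0921² + 0.0395² + 0.6184² + 0.0855² + 0.0921² + 0.0329² + 0.0132² + 0.0263² = 0.008482 + 0.001560 + 0.382419 + 0.007310 + 0.008482 + 0.001082 + 0.000174 + 0.000692 = 0.410202 (working shown to 6 dp, full precision carried).
So 1 − D = 0.589798, i.e. 0.5898 to 4 decimal places.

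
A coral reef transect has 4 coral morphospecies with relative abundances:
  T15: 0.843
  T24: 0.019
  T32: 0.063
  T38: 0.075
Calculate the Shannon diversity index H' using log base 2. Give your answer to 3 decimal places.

0.848

Each pᵢ log₂ pᵢ term (working shown to 5 dp, full precision carried): 0.843×(-0.24640)=-0.20771, 0.019×(-5.71786)=-0.10864, 0.063×(-3.98850)=-0.25128, 0.075×(-3.73697)=-0.28027.
Sum = -0.84790, so H' = 0.848.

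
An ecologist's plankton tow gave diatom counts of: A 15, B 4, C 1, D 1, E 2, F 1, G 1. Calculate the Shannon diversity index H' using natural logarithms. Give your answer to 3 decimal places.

1.317

Total N = 15+4+1+1+2+1+1 = 25, so the proportions are 0.6, 0.16, 0.04, 0.04, 0.08, 0.04, 0.04 (working shown to 5 dp, full precision carried).
Each pᵢ ln pᵢ term: 0.6×(-0.51083)=-0.30650, 0.16×(-1.83258)=-0.29321, 0.04×(-3.21888)=-0.12876, 0.04×(-3.21888)=-0.12876, 0.08×(-2.52573)=-0.20206, 0.04×(-3.21888)=-0.12876, 0.04×(-3.21888)=-0.12876.
Sum = -1.31679, so H' = 1.317.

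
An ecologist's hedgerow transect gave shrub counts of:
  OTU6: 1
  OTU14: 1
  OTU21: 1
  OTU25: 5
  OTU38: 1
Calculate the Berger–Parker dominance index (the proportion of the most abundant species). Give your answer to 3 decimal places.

0.556

Total N = 1+1+1+5+1 = 9, so the proportions are 0.11111, 0.11111, 0.11111, 0.55556, 0.11111 (working shown to 5 dp, full precision carried).
The largest proportion is 0.55556, i.e. d = 0.556 to 3 decimal places.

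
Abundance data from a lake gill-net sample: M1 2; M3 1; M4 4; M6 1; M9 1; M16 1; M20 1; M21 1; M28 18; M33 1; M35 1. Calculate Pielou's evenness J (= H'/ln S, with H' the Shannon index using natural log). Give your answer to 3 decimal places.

Total N = 2+1+4+1+1+1+1+1+18+1+1 = 32, so the proportions are 0.0625, 0.03125, 0.125, 0.03125, 0.03125, 0.03125, 0.03125, 0.03125, 0.5625, 0.03125, 0.03125 (working shown to 5 dp, full precision carried).
H' = −Σ pᵢ ln pᵢ = −((-0.17329) + (-0.10830) + (-0.25993) + (-0.10830) + (-0.10830) + (-0.10830) + (-0.10830) + (-0.10830) + (-0.32364) + (-0.10830) + (-0.10830)) = 1.62329.
With S = 11 species, ln S = 2.39790, so J = 1.62329/2.39790 = 0.67697, i.e. 0.677 to 3 decimal places.

0.677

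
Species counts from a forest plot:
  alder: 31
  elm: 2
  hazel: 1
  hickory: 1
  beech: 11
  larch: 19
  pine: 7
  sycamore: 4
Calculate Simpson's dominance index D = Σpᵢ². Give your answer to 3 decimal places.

0.262

Total N = 31+2+1+1+11+19+7+4 = 76, so the proportions are 0.40789, 0.02632, 0.01316, 0.01316, 0.14474, 0.25, 0.09211, 0.05263 (working shown to 5 dp, full precision carried).
D = 0.40789² + 0.02632² + 0.01316² + 0.01316² + 0.14474² + 0.25² + 0.09211² + 0.05263² = 0.16638 + 0.00069 + 0.00017 + 0.00017 + 0.02095 + 0.06250 + 0.00848 + 0.00277 = 0.26212.
To 3 decimal places, D = 0.262.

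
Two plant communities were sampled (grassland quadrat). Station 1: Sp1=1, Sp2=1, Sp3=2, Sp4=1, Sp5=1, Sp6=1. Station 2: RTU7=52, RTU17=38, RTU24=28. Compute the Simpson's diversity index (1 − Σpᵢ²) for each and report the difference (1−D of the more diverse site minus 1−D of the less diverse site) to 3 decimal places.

Station 1: N=7, proportions 0.14286, 0.14286, 0.28571, 0.14286, 0.14286, 0.14286, giving 1−D = 0.81633 (working shown to 5 dp, full precision carried).
Station 2: N=118, proportions 0.44068, 0.32203, 0.23729, giving 1−D = 0.64579.
Difference = |0.81633 − 0.64579| = 0.17054, i.e. 0.171 to 3 decimal places.

0.171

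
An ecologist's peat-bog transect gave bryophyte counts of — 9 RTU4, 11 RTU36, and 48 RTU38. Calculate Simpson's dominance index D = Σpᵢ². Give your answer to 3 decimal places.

0.542

Total N = 9+11+48 = 68, so the proportions are 0.13235, 0.16176, 0.70588 (working shown to 5 dp, full precision carried).
D = 0.13235² + 0.16176² + 0.70588² = 0.01752 + 0.02617 + 0.49827 = 0.54196.
To 3 decimal places, D = 0.542.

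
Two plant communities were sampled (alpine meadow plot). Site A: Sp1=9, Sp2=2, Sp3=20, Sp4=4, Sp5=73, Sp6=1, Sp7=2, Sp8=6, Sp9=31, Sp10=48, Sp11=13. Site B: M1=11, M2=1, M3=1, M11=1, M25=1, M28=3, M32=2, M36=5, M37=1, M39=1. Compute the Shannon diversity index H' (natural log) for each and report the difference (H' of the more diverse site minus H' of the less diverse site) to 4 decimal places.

0.0342

Site A: N=209, proportions 0.043062, 0.009569, 0.095694, 0.019139, 0.349282, 0.004785, 0.009569, 0.028708, 0.148325, 0.229665, 0.062201, giving H' = 1.813257 (working shown to 6 dp, full precision carried).
Site B: N=27, proportions 0.407407, 0.037037, 0.037037, 0.037037, 0.037037, 0.111111, 0.074074, 0.185185, 0.037037, 0.037037, giving H' = 1.847460.
Difference = |1.813257 − 1.847460| = 0.034203, i.e. 0.0342 to 4 decimal places.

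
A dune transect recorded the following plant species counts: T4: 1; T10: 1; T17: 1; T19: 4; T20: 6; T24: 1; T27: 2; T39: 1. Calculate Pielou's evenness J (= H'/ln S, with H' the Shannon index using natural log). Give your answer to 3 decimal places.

0.862

Total N = 1+1+1+4+6+1+2+1 = 17, so the proportions are 0.05882, 0.05882, 0.05882, 0.23529, 0.35294, 0.05882, 0.11765, 0.05882 (working shown to 5 dp, full precision carried).
H' = −Σ pᵢ ln pᵢ = −((-0.16666) + (-0.16666) + (-0.16666) + (-0.34045) + (-0.36757) + (-0.16666) + (-0.25177) + (-0.16666)) = 1.79309.
With S = 8 species, ln S = 2.07944, so J = 1.79309/2.07944 = 0.86230, i.e. 0.862 to 3 decimal places.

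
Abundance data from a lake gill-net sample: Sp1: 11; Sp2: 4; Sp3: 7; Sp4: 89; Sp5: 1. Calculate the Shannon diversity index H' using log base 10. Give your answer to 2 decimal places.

Total N = 11+4+7+89+1 = 112, so the proportions are 0.0982, 0.0357, 0.0625, 0.7946, 0.0089 (working shown to 4 dp, full precision carried).
Each pᵢ log₁₀ pᵢ term: 0.0982×(-1.0078)=-0.0990, 0.0357×(-1.4472)=-0.0517, 0.0625×(-1.2041)=-0.0753, 0.7946×(-0.0998)=-0.0793, 0.0089×(-2.0492)=-0.0183.
Sum = -0.3235, so H' = 0.32.

0.32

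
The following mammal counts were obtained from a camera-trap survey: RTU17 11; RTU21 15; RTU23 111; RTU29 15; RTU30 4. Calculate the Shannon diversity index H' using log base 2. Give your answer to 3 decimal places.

Total N = 11+15+111+15+4 = 156, so the proportions are 0.07051, 0.09615, 0.71154, 0.09615, 0.02564 (working shown to 5 dp, full precision carried).
Each pᵢ log₂ pᵢ term: 0.07051×(-3.82597)=-0.26978, 0.09615×(-3.37851)=-0.32486, 0.71154×(-0.49099)=-0.34936, 0.09615×(-3.37851)=-0.32486, 0.02564×(-5.28540)=-0.13552.
Sum = -1.40437, so H' = 1.404.

1.404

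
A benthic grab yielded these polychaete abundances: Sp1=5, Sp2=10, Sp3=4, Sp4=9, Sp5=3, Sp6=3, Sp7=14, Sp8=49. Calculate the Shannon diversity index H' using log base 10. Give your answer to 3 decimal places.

0.686

Total N = 5+10+4+9+3+3+14+49 = 97, so the proportions are 0.05155, 0.10309, 0.04124, 0.09278, 0.03093, 0.03093, 0.14433, 0.50515 (working shown to 5 dp, full precision carried).
Each pᵢ log₁₀ pᵢ term: 0.05155×(-1.28780)=-0.06638, 0.10309×(-0.98677)=-0.10173, 0.04124×(-1.38471)=-0.05710, 0.09278×(-1.03253)=-0.09580, 0.03093×(-1.50965)=-0.04669, 0.03093×(-1.50965)=-0.04669, 0.14433×(-0.84064)=-0.12133, 0.50515×(-0.29658)=-0.14982.
Sum = -0.68554, so H' = 0.686.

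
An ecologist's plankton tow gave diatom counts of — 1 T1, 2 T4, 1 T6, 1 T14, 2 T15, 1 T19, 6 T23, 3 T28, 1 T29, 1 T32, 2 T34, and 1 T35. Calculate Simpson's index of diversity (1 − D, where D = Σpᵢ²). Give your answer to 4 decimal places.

0.8678

Total N = 1+2+1+1+2+1+6+3+1+1+2+1 = 22, so the proportions are 0.045455, 0.090909, 0.045455, 0.045455, 0.090909, 0.045455, 0.272727, 0.136364, 0.045455, 0.045455, 0.090909, 0.045455 (working shown to 6 dp, full precision carried).
D = 0.045455² + 0.090909² + 0.045455² + 0.045455² + 0.090909² + 0.045455² + 0.272727² + 0.136364² + 0.045455² + 0.045455² + 0.090909² + 0.045455² = 0.002066 + 0.008264 + 0.002066 + 0.002066 + 0.008264 + 0.002066 + 0.074380 + 0.018595 + 0.002066 + 0.002066 + 0.008264 + 0.002066 = 0.132231.
So 1 − D = 0.867769, i.e. 0.8678 to 4 decimal places.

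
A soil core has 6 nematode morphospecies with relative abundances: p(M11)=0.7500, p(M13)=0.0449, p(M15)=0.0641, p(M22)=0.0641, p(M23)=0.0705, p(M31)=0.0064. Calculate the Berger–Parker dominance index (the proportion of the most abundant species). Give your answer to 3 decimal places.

The largest proportion is 0.75, i.e. d = 0.750 to 3 decimal places.

0.750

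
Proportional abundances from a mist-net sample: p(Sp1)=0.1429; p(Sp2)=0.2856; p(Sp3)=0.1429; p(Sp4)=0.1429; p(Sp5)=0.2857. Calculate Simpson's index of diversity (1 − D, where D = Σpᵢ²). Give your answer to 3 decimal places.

D = 0.1429² + 0.2856² + 0.1429² + 0.1429² + 0.2857² = 0.02042 + 0.08157 + 0.02042 + 0.02042 + 0.08162 = 0.22445 (working shown to 5 dp, full precision carried).
So 1 − D = 0.77555, i.e. 0.776 to 3 decimal places.

0.776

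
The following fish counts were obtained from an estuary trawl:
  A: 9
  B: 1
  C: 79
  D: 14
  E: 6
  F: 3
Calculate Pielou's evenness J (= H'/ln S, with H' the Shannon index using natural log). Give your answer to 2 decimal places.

Total N = 9+1+79+14+6+3 = 112, so the proportions are 0.0804, 0.0089, 0.7054, 0.125, 0.0536, 0.0268 (working shown to 4 dp, full precision carried).
H' = −Σ pᵢ ln pᵢ = −((-0.2026) + (-0.0421) + (-0.2462) + (-0.2599) + (-0.1568) + (-0.0970)) = 1.0046.
With S = 6 species, ln S = 1.7918, so J = 1.0046/1.7918 = 0.5607, i.e. 0.56 to 2 decimal places.

0.56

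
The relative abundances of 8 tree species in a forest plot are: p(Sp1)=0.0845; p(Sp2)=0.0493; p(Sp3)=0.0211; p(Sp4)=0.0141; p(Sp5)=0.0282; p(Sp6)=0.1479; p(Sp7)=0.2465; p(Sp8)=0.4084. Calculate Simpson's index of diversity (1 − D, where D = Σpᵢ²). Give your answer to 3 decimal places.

0.740

D = 0.0845² + 0.0493² + 0.0211² + 0.0141² + 0.0282² + 0.1479² + 0.2465² + 0.4084² = 0.00714 + 0.00243 + 0.00045 + 0.00020 + 0.00080 + 0.02187 + 0.06076 + 0.16679 = 0.26044 (working shown to 5 dp, full precision carried).
So 1 − D = 0.73956, i.e. 0.740 to 3 decimal places.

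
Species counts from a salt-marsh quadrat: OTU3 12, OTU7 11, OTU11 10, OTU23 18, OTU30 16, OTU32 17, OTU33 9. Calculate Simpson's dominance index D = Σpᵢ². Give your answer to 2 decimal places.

Total N = 12+11+10+18+16+17+9 = 93, so the proportions are 0.129, 0.1183, 0.1075, 0.1935, 0.172, 0.1828, 0.0968 (working shown to 4 dp, full precision carried).
D = 0.129² + 0.1183² + 0.1075² + 0.1935² + 0.172² + 0.1828² + 0.0968² = 0.0166 + 0.0140 + 0.0116 + 0.0375 + 0.0296 + 0.0334 + 0.0094 = 0.1520.
To 2 decimal places, D = 0.15.

0.15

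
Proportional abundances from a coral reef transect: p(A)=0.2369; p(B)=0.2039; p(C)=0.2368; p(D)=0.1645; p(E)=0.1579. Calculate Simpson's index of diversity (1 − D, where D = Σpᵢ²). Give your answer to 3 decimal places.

0.794

D = 0.2369² + 0.2039² + 0.2368² + 0.1645² + 0.1579² = 0.05612 + 0.04158 + 0.05607 + 0.02706 + 0.02493 = 0.20576 (working shown to 5 dp, full precision carried).
So 1 − D = 0.79424, i.e. 0.794 to 3 decimal places.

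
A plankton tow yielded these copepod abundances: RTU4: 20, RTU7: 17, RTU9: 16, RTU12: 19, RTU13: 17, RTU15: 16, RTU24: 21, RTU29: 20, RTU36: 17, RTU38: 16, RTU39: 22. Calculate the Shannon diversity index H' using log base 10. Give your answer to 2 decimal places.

Total N = 20+17+16+19+17+16+21+20+17+16+22 = 201, so the proportions are 0.0995, 0.0846, 0.0796, 0.0945, 0.0846, 0.0796, 0.1045, 0.0995, 0.0846, 0.0796, 0.1095 (working shown to 4 dp, full precision carried).
Each pᵢ log₁₀ pᵢ term: 0.0995×(-1.0022)=-0.0997, 0.0846×(-1.0727)=-0.0907, 0.0796×(-1.0991)=-0.0875, 0.0945×(-1.0244)=-0.0968, 0.0846×(-1.0727)=-0.0907, 0.0796×(-1.0991)=-0.0875, 0.1045×(-0.9810)=-0.1025, 0.0995×(-1.0022)=-0.0997, 0.0846×(-1.0727)=-0.0907, 0.0796×(-1.0991)=-0.0875, 0.1095×(-0.9608)=-0.1052.
Sum = -1.0386, so H' = 1.04.

1.04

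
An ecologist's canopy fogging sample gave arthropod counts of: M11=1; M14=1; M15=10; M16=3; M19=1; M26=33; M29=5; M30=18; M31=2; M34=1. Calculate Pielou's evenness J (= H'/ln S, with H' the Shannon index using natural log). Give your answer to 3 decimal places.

Total N = 1+1+10+3+1+33+5+18+2+1 = 75, so the proportions are 0.01333, 0.01333, 0.13333, 0.04, 0.01333, 0.44, 0.06667, 0.24, 0.02667, 0.01333 (working shown to 5 dp, full precision carried).
H' = −Σ pᵢ ln pᵢ = −((-0.05757) + (-0.05757) + (-0.26865) + (-0.12876) + (-0.05757) + (-0.36123) + (-0.18054) + (-0.34251) + (-0.09665) + (-0.05757)) = 1.60860.
With S = 10 species, ln S = 2.30259, so J = 1.60860/2.30259 = 0.69861, i.e. 0.699 to 3 decimal places.

0.699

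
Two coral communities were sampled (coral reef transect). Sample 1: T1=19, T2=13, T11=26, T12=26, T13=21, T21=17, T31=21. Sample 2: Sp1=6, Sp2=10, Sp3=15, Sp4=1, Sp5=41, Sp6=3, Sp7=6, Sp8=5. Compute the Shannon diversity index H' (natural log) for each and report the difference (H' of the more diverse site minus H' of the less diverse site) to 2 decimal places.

Sample 1: N=143, proportions 0.13287, 0.09091, 0.18182, 0.18182, 0.14685, 0.11888, 0.14685, giving H' = 1.92267 (working shown to 5 dp, full precision carried).
Sample 2: N=87, proportions 0.06897, 0.11494, 0.17241, 0.01149, 0.47126, 0.03448, 0.06897, 0.05747, giving H' = 1.60674.
Difference = |1.92267 − 1.60674| = 0.31593, i.e. 0.32 to 2 decimal places.

0.32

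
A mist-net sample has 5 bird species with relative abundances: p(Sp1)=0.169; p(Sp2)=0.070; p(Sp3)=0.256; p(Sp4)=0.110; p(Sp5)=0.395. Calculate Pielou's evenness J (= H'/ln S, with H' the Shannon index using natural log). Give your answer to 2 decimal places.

0.90

H' = −Σ pᵢ ln pᵢ = −((-0.3005) + (-0.1861) + (-0.3488) + (-0.2428) + (-0.3669)) = 1.4451 (working shown to 4 dp, full precision carried).
With S = 5 species, ln S = 1.6094, so J = 1.4451/1.6094 = 0.8979, i.e. 0.90 to 2 decimal places.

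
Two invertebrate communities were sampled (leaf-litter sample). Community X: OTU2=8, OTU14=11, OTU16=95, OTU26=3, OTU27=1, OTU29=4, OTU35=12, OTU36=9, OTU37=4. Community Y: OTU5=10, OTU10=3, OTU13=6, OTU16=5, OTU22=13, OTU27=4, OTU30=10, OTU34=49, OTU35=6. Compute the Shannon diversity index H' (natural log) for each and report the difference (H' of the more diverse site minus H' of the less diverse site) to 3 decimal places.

0.434

Community X: N=147, proportions 0.05442, 0.07483, 0.64626, 0.02041, 0.0068, 0.02721, 0.08163, 0.06122, 0.02721, giving H' = 1.31961 (working shown to 5 dp, full precision carried).
Community Y: N=106, proportions 0.09434, 0.0283, 0.0566, 0.04717, 0.12264, 0.03774, 0.09434, 0.46226, 0.0566, giving H' = 1.75321.
Difference = |1.31961 − 1.75321| = 0.43360, i.e. 0.434 to 3 decimal places.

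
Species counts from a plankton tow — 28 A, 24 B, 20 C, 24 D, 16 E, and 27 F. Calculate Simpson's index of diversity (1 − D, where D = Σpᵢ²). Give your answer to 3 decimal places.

Total N = 28+24+20+24+16+27 = 139, so the proportions are 0.20144, 0.17266, 0.14388, 0.17266, 0.11511, 0.19424 (working shown to 5 dp, full precision carried).
D = 0.20144² + 0.17266² + 0.14388² + 0.17266² + 0.11511² + 0.19424² = 0.04058 + 0.02981 + 0.02070 + 0.02981 + 0.01325 + 0.03773 = 0.17189.
So 1 − D = 0.82811, i.e. 0.828 to 3 decimal places.

0.828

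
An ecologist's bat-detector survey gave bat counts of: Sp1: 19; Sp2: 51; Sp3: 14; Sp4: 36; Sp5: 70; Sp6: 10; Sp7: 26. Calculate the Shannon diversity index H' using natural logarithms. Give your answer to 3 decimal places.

Total N = 19+51+14+36+70+10+26 = 226, so the proportions are 0.08407, 0.22566, 0.06195, 0.15929, 0.30973, 0.04425, 0.11504 (working shown to 5 dp, full precision carried).
Each pᵢ ln pᵢ term: 0.08407×(-2.47610)=-0.20817, 0.22566×(-1.48871)=-0.33595, 0.06195×(-2.78148)=-0.17230, 0.15929×(-1.83702)=-0.29262, 0.30973×(-1.17204)=-0.36302, 0.04425×(-3.11795)=-0.13796, 0.11504×(-2.16244)=-0.24878.
Sum = -1.75880, so H' = 1.759.

1.759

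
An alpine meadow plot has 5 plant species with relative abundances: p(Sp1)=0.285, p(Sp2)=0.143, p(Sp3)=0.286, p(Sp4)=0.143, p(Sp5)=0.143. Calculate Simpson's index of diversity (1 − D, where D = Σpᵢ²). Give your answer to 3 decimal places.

0.776

D = 0.285² + 0.143² + 0.286² + 0.143² + 0.143² = 0.08122 + 0.02045 + 0.08180 + 0.02045 + 0.02045 = 0.22437 (working shown to 5 dp, full precision carried).
So 1 − D = 0.77563, i.e. 0.776 to 3 decimal places.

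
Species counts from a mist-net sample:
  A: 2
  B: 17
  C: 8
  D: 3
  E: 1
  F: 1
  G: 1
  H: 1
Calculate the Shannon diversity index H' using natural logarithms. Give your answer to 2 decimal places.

Total N = 2+17+8+3+1+1+1+1 = 34, so the proportions are 0.0588, 0.5, 0.2353, 0.0882, 0.0294, 0.0294, 0.0294, 0.0294 (working shown to 4 dp, full precision carried).
Each pᵢ ln pᵢ term: 0.0588×(-2.8332)=-0.1667, 0.5×(-0.6931)=-0.3466, 0.2353×(-1.4469)=-0.3405, 0.0882×(-2.4277)=-0.2142, 0.0294×(-3.5264)=-0.1037, 0.0294×(-3.5264)=-0.1037, 0.0294×(-3.5264)=-0.1037, 0.0294×(-3.5264)=-0.1037.
Sum = -1.4828, so H' = 1.48.

1.48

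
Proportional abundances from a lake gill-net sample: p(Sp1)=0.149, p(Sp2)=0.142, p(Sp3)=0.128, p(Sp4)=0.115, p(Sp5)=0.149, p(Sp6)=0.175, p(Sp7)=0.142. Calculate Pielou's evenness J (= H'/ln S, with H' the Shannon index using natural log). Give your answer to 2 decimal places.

H' = −Σ pᵢ ln pᵢ = −((-0.2837) + (-0.2772) + (-0.2631) + (-0.2487) + (-0.2837) + (-0.3050) + (-0.2772)) = 1.9386 (working shown to 4 dp, full precision carried).
With S = 7 species, ln S = 1.9459, so J = 1.9386/1.9459 = 0.9962, i.e. 1.00 to 2 decimal places.

1.00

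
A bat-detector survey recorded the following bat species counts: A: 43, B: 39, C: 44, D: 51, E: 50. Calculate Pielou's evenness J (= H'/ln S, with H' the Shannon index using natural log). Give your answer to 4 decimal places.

0.9969

Total N = 43+39+44+51+50 = 227, so the proportions are 0.189427, 0.171806, 0.193833, 0.22467, 0.220264 (working shown to 6 dp, full precision carried).
H' = −Σ pᵢ ln pᵢ = −((-0.315160) + (-0.302617) + (-0.318033) + (-0.335460) + (-0.333244)) = 1.604513.
With S = 5 species, ln S = 1.609438, so J = 1.604513/1.609438 = 0.996940, i.e. 0.9969 to 4 decimal places.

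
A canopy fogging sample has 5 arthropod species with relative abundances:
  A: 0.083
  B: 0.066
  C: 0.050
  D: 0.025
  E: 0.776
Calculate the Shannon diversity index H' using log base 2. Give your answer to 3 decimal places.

Each pᵢ log₂ pᵢ term (working shown to 5 dp, full precision carried): 0.083×(-3.59074)=-0.29803, 0.066×(-3.92139)=-0.25881, 0.05×(-4.32193)=-0.21610, 0.025×(-5.32193)=-0.13305, 0.776×(-0.36587)=-0.28392.
Sum = -1.18990, so H' = 1.190.

1.190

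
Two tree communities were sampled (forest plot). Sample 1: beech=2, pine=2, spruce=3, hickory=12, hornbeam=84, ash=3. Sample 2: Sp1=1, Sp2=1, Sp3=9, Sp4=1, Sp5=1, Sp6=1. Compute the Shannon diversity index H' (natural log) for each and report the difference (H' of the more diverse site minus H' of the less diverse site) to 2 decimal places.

0.44

Sample 1: N=106, proportions 0.0189, 0.0189, 0.0283, 0.1132, 0.7925, 0.0283, giving H' = 0.7826 (working shown to 4 dp, full precision carried).
Sample 2: N=14, proportions 0.0714, 0.0714, 0.6429, 0.0714, 0.0714, 0.0714, giving H' = 1.2266.
Difference = |0.7826 − 1.2266| = 0.4440, i.e. 0.44 to 2 decimal places.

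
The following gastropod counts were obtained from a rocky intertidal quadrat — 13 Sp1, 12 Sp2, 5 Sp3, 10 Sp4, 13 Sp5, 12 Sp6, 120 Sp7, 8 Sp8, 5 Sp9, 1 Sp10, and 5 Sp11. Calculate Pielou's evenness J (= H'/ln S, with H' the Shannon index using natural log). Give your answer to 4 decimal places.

0.6547

Total N = 13+12+5+10+13+12+120+8+5+1+5 = 204, so the proportions are 0.063725, 0.058824, 0.02451, 0.04902, 0.063725, 0.058824, 0.588235, 0.039216, 0.02451, 0.004902, 0.02451 (working shown to 6 dp, full precision carried).
H' = −Σ pᵢ ln pᵢ = −((-0.175447) + (-0.166660) + (-0.090899) + (-0.147820) + (-0.175447) + (-0.166660) + (-0.312134) + (-0.127007) + (-0.090899) + (-0.026069) + (-0.090899)) = 1.569942.
With S = 11 species, ln S = 2.397895, so J = 1.569942/2.397895 = 0.654716, i.e. 0.6547 to 4 decimal places.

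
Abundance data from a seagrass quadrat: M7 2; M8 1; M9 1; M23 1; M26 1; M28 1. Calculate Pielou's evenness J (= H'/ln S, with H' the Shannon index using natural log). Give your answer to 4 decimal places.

0.9755

Total N = 2+1+1+1+1+1 = 7, so the proportions are 0.285714, 0.142857, 0.142857, 0.142857, 0.142857, 0.142857 (working shown to 6 dp, full precision carried).
H' = −Σ pᵢ ln pᵢ = −((-0.357932) + (-0.277987) + (-0.277987) + (-0.277987) + (-0.277987) + (-0.277987)) = 1.747868.
With S = 6 species, ln S = 1.791759, so J = 1.747868/1.791759 = 0.975504, i.e. 0.9755 to 4 decimal places.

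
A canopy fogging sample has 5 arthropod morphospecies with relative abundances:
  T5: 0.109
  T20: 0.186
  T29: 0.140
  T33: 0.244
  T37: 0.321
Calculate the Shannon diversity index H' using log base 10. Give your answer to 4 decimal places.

Each pᵢ log₁₀ pᵢ term (working shown to 6 dp, full precision carried): 0.109×(-0.962574)=-0.104921, 0.186×(-0.730487)=-0.135871, 0.14×(-0.853872)=-0.119542, 0.244×(-0.612610)=-0.149477, 0.321×(-0.493495)=-0.158412.
Sum = -0.668222, so H' = 0.6682.

0.6682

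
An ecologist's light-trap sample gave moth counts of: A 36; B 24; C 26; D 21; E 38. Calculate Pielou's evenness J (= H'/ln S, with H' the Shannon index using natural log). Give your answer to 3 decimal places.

Total N = 36+24+26+21+38 = 145, so the proportions are 0.24828, 0.16552, 0.17931, 0.14483, 0.26207 (working shown to 5 dp, full precision carried).
H' = −Σ pᵢ ln pᵢ = −((-0.34590) + (-0.29771) + (-0.30817) + (-0.27984) + (-0.35095)) = 1.58257.
With S = 5 species, ln S = 1.60944, so J = 1.58257/1.60944 = 0.98331, i.e. 0.983 to 3 decimal places.

0.983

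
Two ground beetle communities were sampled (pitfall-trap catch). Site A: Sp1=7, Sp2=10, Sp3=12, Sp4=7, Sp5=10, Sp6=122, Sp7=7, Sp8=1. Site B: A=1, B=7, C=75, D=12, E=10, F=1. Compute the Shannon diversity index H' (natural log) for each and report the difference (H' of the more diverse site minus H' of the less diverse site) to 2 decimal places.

Site A: N=176, proportions 0.0398, 0.0568, 0.0682, 0.0398, 0.0568, 0.6932, 0.0398, 0.0057, giving H' = 1.1772 (working shown to 4 dp, full precision carried).
Site B: N=106, proportions 0.0094, 0.066, 0.7075, 0.1132, 0.0943, 0.0094, giving H' = 0.9816.
Difference = |1.1772 − 0.9816| = 0.1956, i.e. 0.20 to 2 decimal places.

0.20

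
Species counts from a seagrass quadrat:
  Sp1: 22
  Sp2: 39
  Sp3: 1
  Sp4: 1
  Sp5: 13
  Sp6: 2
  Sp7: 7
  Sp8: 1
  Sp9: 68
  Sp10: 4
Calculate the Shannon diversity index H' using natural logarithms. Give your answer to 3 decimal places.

Total N = 22+39+1+1+13+2+7+1+68+4 = 158, so the proportions are 0.13924, 0.24684, 0.00633, 0.00633, 0.08228, 0.01266, 0.0443, 0.00633, 0.43038, 0.02532 (working shown to 5 dp, full precision carried).
Each pᵢ ln pᵢ term: 0.13924×(-1.97155)=-0.27452, 0.24684×(-1.39903)=-0.34533, 0.00633×(-5.06260)=-0.03204, 0.00633×(-5.06260)=-0.03204, 0.08228×(-2.49765)=-0.20550, 0.01266×(-4.36945)=-0.05531, 0.0443×(-3.11668)=-0.13808, 0.00633×(-5.06260)=-0.03204, 0.43038×(-0.84309)=-0.36285, 0.02532×(-3.67630)=-0.09307.
Sum = -1.57079, so H' = 1.571.

1.571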